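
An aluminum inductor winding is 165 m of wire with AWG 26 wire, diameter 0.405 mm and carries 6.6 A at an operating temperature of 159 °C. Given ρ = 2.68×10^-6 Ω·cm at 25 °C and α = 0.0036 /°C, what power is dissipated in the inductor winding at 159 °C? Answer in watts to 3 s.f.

2220 W

ρ = 2.68×10^-6 Ω·cm = 2.68×10^-8 Ω·m
A = π(0.405/2 mm)² = π(2.0250e-04 m)² = 1.288e-07 m²
R₍25₎ = ρL/A = (2.68×10^-8)(165)/(1.288e-07) = 34.33 Ω
R₍159₎ = R₍25₎(1 + αΔT) = 34.33 × (1 + 0.0036×134) = 50.88 Ω
P = I²R = (6.6)² × 50.88 = 2220 W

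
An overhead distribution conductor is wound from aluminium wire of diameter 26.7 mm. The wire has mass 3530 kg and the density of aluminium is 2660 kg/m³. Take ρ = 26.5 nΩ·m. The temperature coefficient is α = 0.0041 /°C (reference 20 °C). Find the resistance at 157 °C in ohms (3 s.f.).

0.175 Ω

ρ = 26.5 nΩ·m = 2.65×10^-8 Ω·m
A = π(d/2)² = π(1.3350e-02 m)² = 5.5990e-04 m²
L = m/(density·A) = 3530/(2660×5.5990e-04) = 2370 m
R = ρL/A = (2.65×10^-8)(2370)/(5.5990e-04) = 0.1122 Ω
R(157 °C) = 0.1122 × (1 + 0.0041×137) = 0.175 Ω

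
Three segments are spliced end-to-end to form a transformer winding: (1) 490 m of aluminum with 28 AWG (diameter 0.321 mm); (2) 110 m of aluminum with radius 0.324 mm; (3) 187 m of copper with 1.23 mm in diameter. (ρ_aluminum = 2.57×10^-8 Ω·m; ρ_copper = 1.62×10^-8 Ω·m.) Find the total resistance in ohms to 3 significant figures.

Seg 1: A = π(0.321/2 mm)² = π(1.6050e-04 m)² = 8.093e-08 m²
R_1 = (2.57×10^-8)(490)/(8.093e-08) = 155.6 Ω
Seg 2: A = πr² = π(3.2400e-04 m)² = 3.298e-07 m²
R_2 = (2.57×10^-8)(110)/(3.298e-07) = 8.572 Ω
Seg 3: A = π(d/2)² = π(6.1500e-04 m)² = 1.188e-06 m²
R_3 = (1.62×10^-8)(187)/(1.188e-06) = 2.55 Ω
R_total = R_1 + R_2 + R_3 = 167 Ω

167 Ω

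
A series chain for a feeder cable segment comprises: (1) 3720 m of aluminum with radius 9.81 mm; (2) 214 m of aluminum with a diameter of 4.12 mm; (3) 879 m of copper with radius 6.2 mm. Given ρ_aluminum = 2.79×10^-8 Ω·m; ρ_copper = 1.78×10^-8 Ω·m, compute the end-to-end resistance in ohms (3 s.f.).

0.921 Ω

Seg 1: A = πr² = π(9.8100e-03 m)² = 3.023e-04 m²
R_1 = (2.79×10^-8)(3720)/(3.023e-04) = 0.3433 Ω
Seg 2: A = π(d/2)² = π(2.0600e-03 m)² = 1.333e-05 m²
R_2 = (2.79×10^-8)(214)/(1.333e-05) = 0.4479 Ω
Seg 3: A = πr² = π(6.2000e-03 m)² = 1.208e-04 m²
R_3 = (1.78×10^-8)(879)/(1.208e-04) = 0.1296 Ω
R_total = R_1 + R_2 + R_3 = 0.921 Ω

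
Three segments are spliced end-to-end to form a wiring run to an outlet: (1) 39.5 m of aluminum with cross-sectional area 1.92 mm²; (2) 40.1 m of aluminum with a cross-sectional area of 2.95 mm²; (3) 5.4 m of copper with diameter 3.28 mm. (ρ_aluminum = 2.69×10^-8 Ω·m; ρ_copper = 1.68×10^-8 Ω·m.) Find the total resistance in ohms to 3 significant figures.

Seg 1: A = 1.92 mm² = 1.920e-06 m²
R_1 = (2.69×10^-8)(39.5)/(1.920e-06) = 0.5534 Ω
Seg 2: A = 2.95 mm² = 2.950e-06 m²
R_2 = (2.69×10^-8)(40.1)/(2.950e-06) = 0.3657 Ω
Seg 3: A = π(d/2)² = π(1.6400e-03 m)² = 8.450e-06 m²
R_3 = (1.68×10^-8)(5.4)/(8.450e-06) = 0.01074 Ω
R_total = R_1 + R_2 + R_3 = 0.930 Ω

0.930 Ω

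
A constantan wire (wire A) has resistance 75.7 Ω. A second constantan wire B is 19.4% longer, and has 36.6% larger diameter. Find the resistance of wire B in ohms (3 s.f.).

48.4 Ω

R ∝ L/d², so R_B/R_A = (1 + 19.4/100) × (1 + 36.6/100)⁻²
= 1.194 × 0.5359 = 0.6399
R_B = 0.6399 × 75.7 = 48.4 Ω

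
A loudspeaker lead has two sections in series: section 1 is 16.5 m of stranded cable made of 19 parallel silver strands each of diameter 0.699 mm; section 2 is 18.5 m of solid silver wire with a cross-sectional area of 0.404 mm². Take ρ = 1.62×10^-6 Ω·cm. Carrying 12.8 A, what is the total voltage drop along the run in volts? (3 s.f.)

ρ = 1.62×10^-6 Ω·cm = 1.62×10^-8 Ω·m
Section 1: A_strand = π(3.4950e-04)² = 3.837e-07 m²; R₁ = ρL/(N·A_s) = (1.62×10^-8)(16.5)/(19×3.837e-07) = 0.03666 Ω
Section 2: A = 0.404 mm² = 4.040e-07 m²
R₂ = (1.62×10^-8)(18.5)/(4.040e-07) = 0.7418 Ω
R = R₁ + R₂ = 0.7785 Ω
V = IR = 12.8 × 0.7785 = 9.96 V

9.96 V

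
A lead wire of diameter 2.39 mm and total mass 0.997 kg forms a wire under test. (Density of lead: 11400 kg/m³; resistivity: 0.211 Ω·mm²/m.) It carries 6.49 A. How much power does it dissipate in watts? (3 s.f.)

ρ = 0.211 Ω·mm²/m = 2.11×10^-7 Ω·m
A = π(d/2)² = π(1.1950e-03 m)² = 4.4863e-06 m²
L = m/(density·A) = 0.997/(11400×4.4863e-06) = 19.49 m
R = ρL/A = (2.11×10^-7)(19.49)/(4.4863e-06) = 0.9169 Ω
P = I²R = (6.49)² × 0.9169 = 38.6 W

38.6 W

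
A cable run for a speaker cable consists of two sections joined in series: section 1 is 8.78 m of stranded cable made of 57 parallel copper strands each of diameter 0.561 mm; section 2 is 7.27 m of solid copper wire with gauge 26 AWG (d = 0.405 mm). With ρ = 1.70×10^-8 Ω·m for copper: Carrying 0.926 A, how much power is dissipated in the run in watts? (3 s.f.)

Section 1: A_strand = π(2.8050e-04)² = 2.472e-07 m²; R₁ = ρL/(N·A_s) = (1.70×10^-8)(8.78)/(57×2.472e-07) = 0.01059 Ω
Section 2: A = π(0.405/2 mm)² = π(2.0250e-04 m)² = 1.288e-07 m²
R₂ = (1.70×10^-8)(7.27)/(1.288e-07) = 0.9594 Ω
R = R₁ + R₂ = 0.97 Ω
P = I²R = (0.926)² × 0.97 = 0.832 W

0.832 W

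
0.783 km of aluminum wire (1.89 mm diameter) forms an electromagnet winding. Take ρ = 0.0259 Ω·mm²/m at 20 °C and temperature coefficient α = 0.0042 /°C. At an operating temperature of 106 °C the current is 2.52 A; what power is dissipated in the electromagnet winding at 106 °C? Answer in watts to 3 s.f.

62.5 W

ρ = 0.0259 Ω·mm²/m = 2.59×10^-8 Ω·m
A = π(d/2)² = π(9.4500e-04 m)² = 2.806e-06 m²
R₍20₎ = ρL/A = (2.59×10^-8)(783)/(2.806e-06) = 7.228 Ω
R₍106₎ = R₍20₎(1 + αΔT) = 7.228 × (1 + 0.0042×86) = 9.839 Ω
P = I²R = (2.52)² × 9.839 = 62.5 W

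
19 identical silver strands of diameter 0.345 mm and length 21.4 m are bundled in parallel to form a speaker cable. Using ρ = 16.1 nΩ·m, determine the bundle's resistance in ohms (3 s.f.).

ρ = 16.1 nΩ·m = 1.61×10^-8 Ω·m
A_strand = π(1.7250e-04 m)² = 9.348e-08 m²
R_strand = ρL/A = (1.61×10^-8)(21.4)/(9.348e-08) = 3.686 Ω
R_total = R_strand/N = 3.686/19 = 0.194 Ω

0.194 Ω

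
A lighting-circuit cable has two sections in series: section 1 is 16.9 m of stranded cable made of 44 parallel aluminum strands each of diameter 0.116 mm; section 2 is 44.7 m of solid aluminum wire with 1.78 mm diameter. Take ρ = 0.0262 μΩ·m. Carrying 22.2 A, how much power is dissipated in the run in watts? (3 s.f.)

ρ = 0.0262 μΩ·m = 2.62×10^-8 Ω·m
Section 1: A_strand = π(5.8000e-05)² = 1.057e-08 m²; R₁ = ρL/(N·A_s) = (2.62×10^-8)(16.9)/(44×1.057e-08) = 0.9522 Ω
Section 2: A = π(d/2)² = π(8.9000e-04 m)² = 2.488e-06 m²
R₂ = (2.62×10^-8)(44.7)/(2.488e-06) = 0.4706 Ω
R = R₁ + R₂ = 1.423 Ω
P = I²R = (22.2)² × 1.423 = 701 W

701 W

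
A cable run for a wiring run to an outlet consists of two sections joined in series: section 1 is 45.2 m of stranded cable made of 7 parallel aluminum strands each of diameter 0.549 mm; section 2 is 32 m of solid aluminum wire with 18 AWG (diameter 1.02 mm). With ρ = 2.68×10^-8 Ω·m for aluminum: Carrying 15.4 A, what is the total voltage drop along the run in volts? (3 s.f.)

Section 1: A_strand = π(2.7450e-04)² = 2.367e-07 m²; R₁ = ρL/(N·A_s) = (2.68×10^-8)(45.2)/(7×2.367e-07) = 0.731 Ω
Section 2: A = π(1.02/2 mm)² = π(5.1000e-04 m)² = 8.171e-07 m²
R₂ = (2.68×10^-8)(32)/(8.171e-07) = 1.05 Ω
R = R₁ + R₂ = 1.781 Ω
V = IR = 15.4 × 1.781 = 27.4 V

27.4 V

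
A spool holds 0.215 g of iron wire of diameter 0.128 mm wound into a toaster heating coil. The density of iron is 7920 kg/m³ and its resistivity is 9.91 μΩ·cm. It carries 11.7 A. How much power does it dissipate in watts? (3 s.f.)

ρ = 9.91 μΩ·cm = 9.91×10^-8 Ω·m
A = π(d/2)² = π(6.4000e-05 m)² = 1.2868e-08 m²
L = m/(density·A) = 2.150×10^-4/(7920×1.2868e-08) = 2.11 m
R = ρL/A = (9.91×10^-8)(2.11)/(1.2868e-08) = 16.25 Ω
P = I²R = (11.7)² × 16.25 = 2220 W

2220 W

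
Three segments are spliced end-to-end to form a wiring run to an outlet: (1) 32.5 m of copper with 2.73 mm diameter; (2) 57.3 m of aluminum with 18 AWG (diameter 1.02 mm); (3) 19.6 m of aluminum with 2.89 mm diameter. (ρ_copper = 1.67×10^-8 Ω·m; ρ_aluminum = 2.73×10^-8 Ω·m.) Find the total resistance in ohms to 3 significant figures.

2.09 Ω

Seg 1: A = π(d/2)² = π(1.3650e-03 m)² = 5.853e-06 m²
R_1 = (1.67×10^-8)(32.5)/(5.853e-06) = 0.09272 Ω
Seg 2: A = π(1.02/2 mm)² = π(5.1000e-04 m)² = 8.171e-07 m²
R_2 = (2.73×10^-8)(57.3)/(8.171e-07) = 1.914 Ω
Seg 3: A = π(d/2)² = π(1.4450e-03 m)² = 6.560e-06 m²
R_3 = (2.73×10^-8)(19.6)/(6.560e-06) = 0.08157 Ω
R_total = R_1 + R_2 + R_3 = 2.09 Ω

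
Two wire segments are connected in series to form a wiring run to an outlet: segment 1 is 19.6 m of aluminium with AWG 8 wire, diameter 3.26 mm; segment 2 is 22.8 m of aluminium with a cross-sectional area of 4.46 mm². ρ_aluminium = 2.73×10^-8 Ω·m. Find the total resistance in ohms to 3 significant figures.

Segment 1: A = π(3.26/2 mm)² = π(1.6300e-03 m)² = 8.347e-06 m²
R₁ = ρL/A = (2.73×10^-8)(19.6)/(8.347e-06) = 0.06411 Ω
Segment 2: A = 4.46 mm² = 4.460e-06 m²
R₂ = (2.73×10^-8)(22.8)/(4.460e-06) = 0.1396 Ω
R = R₁ + R₂ = 0.204 Ω

0.204 Ω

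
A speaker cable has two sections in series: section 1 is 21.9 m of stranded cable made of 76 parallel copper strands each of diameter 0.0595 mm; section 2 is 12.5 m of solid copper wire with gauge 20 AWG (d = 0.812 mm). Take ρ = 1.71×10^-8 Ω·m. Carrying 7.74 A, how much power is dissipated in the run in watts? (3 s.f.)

Section 1: A_strand = π(2.9750e-05)² = 2.781e-09 m²; R₁ = ρL/(N·A_s) = (1.71×10^-8)(21.9)/(76×2.781e-09) = 1.772 Ω
Section 2: A = π(0.812/2 mm)² = π(4.0600e-04 m)² = 5.178e-07 m²
R₂ = (1.71×10^-8)(12.5)/(5.178e-07) = 0.4128 Ω
R = R₁ + R₂ = 2.185 Ω
P = I²R = (7.74)² × 2.185 = 131 W

131 W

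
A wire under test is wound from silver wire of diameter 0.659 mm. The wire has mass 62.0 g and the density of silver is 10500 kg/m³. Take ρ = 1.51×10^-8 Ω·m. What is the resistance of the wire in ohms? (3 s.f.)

0.766 Ω

A = π(d/2)² = π(3.2950e-04 m)² = 3.4108e-07 m²
L = m/(density·A) = 0.062/(10500×3.4108e-07) = 17.31 m
R = ρL/A = (1.51×10^-8)(17.31)/(3.4108e-07) = 0.766 Ω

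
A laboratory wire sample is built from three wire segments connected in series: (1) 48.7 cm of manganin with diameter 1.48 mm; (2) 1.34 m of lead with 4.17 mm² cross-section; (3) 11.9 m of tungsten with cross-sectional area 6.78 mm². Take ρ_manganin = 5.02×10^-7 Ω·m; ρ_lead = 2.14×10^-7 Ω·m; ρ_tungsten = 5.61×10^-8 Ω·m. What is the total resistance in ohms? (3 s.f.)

Seg 1: A = π(d/2)² = π(7.4000e-04 m)² = 1.720e-06 m²
R_1 = (5.02×10^-7)(0.487)/(1.720e-06) = 0.1421 Ω
Seg 2: A = 4.17 mm² = 4.170e-06 m²
R_2 = (2.14×10^-7)(1.34)/(4.170e-06) = 0.06877 Ω
Seg 3: A = 6.78 mm² = 6.780e-06 m²
R_3 = (5.61×10^-8)(11.9)/(6.780e-06) = 0.09846 Ω
R_total = R_1 + R_2 + R_3 = 0.309 Ω

0.309 Ω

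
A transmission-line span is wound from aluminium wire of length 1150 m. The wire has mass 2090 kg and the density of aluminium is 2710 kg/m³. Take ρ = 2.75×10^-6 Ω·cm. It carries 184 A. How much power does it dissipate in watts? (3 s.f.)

ρ = 2.75×10^-6 Ω·cm = 2.75×10^-8 Ω·m
A = m/(density·L) = 2090/(2710×1150) = 6.7062e-04 m²
R = ρL/A = (2.75×10^-8)(1150)/(6.7062e-04) = 0.04716 Ω
P = I²R = (184)² × 0.04716 = 1600 W

1600 W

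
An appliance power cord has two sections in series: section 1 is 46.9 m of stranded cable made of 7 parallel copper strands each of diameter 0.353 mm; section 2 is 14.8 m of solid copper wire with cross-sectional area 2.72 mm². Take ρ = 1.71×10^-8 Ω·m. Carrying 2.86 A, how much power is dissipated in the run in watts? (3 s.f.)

Section 1: A_strand = π(1.7650e-04)² = 9.787e-08 m²; R₁ = ρL/(N·A_s) = (1.71×10^-8)(46.9)/(7×9.787e-08) = 1.171 Ω
Section 2: A = 2.72 mm² = 2.720e-06 m²
R₂ = (1.71×10^-8)(14.8)/(2.720e-06) = 0.09304 Ω
R = R₁ + R₂ = 1.264 Ω
P = I²R = (2.86)² × 1.264 = 10.3 W

10.3 W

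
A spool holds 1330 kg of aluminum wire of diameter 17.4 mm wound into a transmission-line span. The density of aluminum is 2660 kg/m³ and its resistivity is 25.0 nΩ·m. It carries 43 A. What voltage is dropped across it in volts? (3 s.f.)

ρ = 25.0 nΩ·m = 2.50×10^-8 Ω·m
A = π(d/2)² = π(8.7000e-03 m)² = 2.3779e-04 m²
L = m/(density·A) = 1330/(2660×2.3779e-04) = 2103 m
R = ρL/A = (2.50×10^-8)(2103)/(2.3779e-04) = 0.2211 Ω
V = IR = 43 × 0.2211 = 9.51 V

9.51 V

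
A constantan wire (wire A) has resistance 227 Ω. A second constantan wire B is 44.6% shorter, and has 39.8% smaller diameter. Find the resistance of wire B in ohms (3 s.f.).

R ∝ L/d², so R_B/R_A = (1 − 44.6/100) × (1 − 39.8/100)⁻²
= 0.554 × 2.759 = 1.529
R_B = 1.529 × 227 = 347 Ω

347 Ω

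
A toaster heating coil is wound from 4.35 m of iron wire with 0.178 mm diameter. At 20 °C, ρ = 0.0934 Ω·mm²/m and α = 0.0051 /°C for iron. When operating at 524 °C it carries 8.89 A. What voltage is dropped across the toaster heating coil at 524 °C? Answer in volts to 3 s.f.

518 V

ρ = 0.0934 Ω·mm²/m = 9.34×10^-8 Ω·m
A = π(d/2)² = π(8.9000e-05 m)² = 2.488e-08 m²
R₍20₎ = ρL/A = (9.34×10^-8)(4.35)/(2.488e-08) = 16.33 Ω
R₍524₎ = R₍20₎(1 + αΔT) = 16.33 × (1 + 0.0051×504) = 58.29 Ω
V = IR = 8.89 × 58.29 = 518 V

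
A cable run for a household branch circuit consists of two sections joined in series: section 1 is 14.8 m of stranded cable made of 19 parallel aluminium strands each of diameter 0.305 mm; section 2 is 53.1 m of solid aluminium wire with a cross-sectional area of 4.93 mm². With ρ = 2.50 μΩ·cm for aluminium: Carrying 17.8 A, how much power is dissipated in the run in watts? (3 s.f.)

ρ = 2.50 μΩ·cm = 2.50×10^-8 Ω·m
Section 1: A_strand = π(1.5250e-04)² = 7.306e-08 m²; R₁ = ρL/(N·A_s) = (2.50×10^-8)(14.8)/(19×7.306e-08) = 0.2665 Ω
Section 2: A = 4.93 mm² = 4.930e-06 m²
R₂ = (2.50×10^-8)(53.1)/(4.930e-06) = 0.2693 Ω
R = R₁ + R₂ = 0.5358 Ω
P = I²R = (17.8)² × 0.5358 = 170 W

170 W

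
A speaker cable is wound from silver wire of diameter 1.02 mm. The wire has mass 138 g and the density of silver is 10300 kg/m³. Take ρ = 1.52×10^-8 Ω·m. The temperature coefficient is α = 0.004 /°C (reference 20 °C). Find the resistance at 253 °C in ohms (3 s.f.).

A = π(d/2)² = π(5.1000e-04 m)² = 8.1713e-07 m²
L = m/(density·A) = 0.138/(10300×8.1713e-07) = 16.4 m
R = ρL/A = (1.52×10^-8)(16.4)/(8.1713e-07) = 0.305 Ω
R(253 °C) = 0.305 × (1 + 0.004×233) = 0.589 Ω

0.589 Ω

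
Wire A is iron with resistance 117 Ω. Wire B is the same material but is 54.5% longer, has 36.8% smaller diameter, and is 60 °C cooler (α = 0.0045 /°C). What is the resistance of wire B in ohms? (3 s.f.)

R ∝ ρL/d² with ρ ∝ (1+αΔT), so R_B/R_A = (1 + 54.5/100) × (1 − 36.8/100)⁻² × (1 − 0.0045×60)
= 1.545 × 2.504 × 0.73 = 2.824
R_B = 2.824 × 117 = 330 Ω

330 Ω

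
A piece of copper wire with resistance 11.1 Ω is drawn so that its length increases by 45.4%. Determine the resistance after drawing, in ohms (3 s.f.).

k = 1 + 45.4/100 = 1.454; volume constant ⇒ A' = A/k, so R' = k²R.
R' = 2.114 × 11.1 = 23.5 Ω

23.5 Ω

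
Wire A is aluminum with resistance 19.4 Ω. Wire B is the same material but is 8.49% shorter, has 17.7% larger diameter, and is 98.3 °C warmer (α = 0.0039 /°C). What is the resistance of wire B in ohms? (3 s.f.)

17.7 Ω

R ∝ ρL/d² with ρ ∝ (1+αΔT), so R_B/R_A = (1 − 8.49/100) × (1 + 17.7/100)⁻² × (1 + 0.0039×98.3)
= 0.9151 × 0.7218 × 1.383 = 0.9138
R_B = 0.9138 × 19.4 = 17.7 Ω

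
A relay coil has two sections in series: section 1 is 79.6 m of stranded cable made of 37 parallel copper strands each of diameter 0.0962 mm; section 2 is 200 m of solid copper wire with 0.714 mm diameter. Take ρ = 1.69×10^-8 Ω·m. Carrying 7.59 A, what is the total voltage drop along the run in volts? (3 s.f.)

102 V

Section 1: A_strand = π(4.8100e-05)² = 7.268e-09 m²; R₁ = ρL/(N·A_s) = (1.69×10^-8)(79.6)/(37×7.268e-09) = 5.002 Ω
Section 2: A = π(d/2)² = π(3.5700e-04 m)² = 4.004e-07 m²
R₂ = (1.69×10^-8)(200)/(4.004e-07) = 8.442 Ω
R = R₁ + R₂ = 13.44 Ω
V = IR = 7.59 × 13.44 = 102 V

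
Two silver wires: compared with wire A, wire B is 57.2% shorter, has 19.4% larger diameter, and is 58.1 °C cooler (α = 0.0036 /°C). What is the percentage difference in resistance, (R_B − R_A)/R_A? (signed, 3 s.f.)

R ∝ ρL/d² with ρ ∝ (1+αΔT), so R_B/R_A = (1 − 57.2/100) × (1 + 19.4/100)⁻² × (1 − 0.0036×58.1)
= 0.428 × 0.7014 × 0.7908 = 0.2374
(R_B − R_A)/R_A = 0.2374 − 1 = -76.3%

-76.3%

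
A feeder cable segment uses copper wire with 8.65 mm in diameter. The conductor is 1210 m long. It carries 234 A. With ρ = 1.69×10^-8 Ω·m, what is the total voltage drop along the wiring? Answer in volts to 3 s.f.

81.4 V

A = π(d/2)² = π(4.3250e-03 m)² = 5.877e-05 m²
R = ρL/A = (1.69×10^-8)(1210)/(5.877e-05) = 0.348 Ω
V = IR = 234 × 0.348 = 81.4 V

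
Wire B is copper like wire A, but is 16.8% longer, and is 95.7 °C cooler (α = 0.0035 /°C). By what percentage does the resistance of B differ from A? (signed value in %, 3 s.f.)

-22.3%

R ∝ ρL/d² with ρ ∝ (1+αΔT), so R_B/R_A = (1 + 16.8/100) × (1 − 0.0035×95.7)
= 1.168 × 0.6651 = 0.7768
(R_B − R_A)/R_A = 0.7768 − 1 = -22.3%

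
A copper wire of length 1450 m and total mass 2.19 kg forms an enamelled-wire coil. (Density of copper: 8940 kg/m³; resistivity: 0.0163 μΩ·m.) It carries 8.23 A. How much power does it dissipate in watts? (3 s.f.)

ρ = 0.0163 μΩ·m = 1.63×10^-8 Ω·m
A = m/(density·L) = 2.19/(8940×1450) = 1.6894e-07 m²
R = ρL/A = (1.63×10^-8)(1450)/(1.6894e-07) = 139.9 Ω
P = I²R = (8.23)² × 139.9 = 9480 W

9480 W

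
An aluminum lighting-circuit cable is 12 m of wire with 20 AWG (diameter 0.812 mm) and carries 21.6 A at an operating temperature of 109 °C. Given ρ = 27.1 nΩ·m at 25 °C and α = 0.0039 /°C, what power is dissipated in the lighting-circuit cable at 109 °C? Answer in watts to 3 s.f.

ρ = 27.1 nΩ·m = 2.71×10^-8 Ω·m
A = π(0.812/2 mm)² = π(4.0600e-04 m)² = 5.178e-07 m²
R₍25₎ = ρL/A = (2.71×10^-8)(12)/(5.178e-07) = 0.628 Ω
R₍109₎ = R₍25₎(1 + αΔT) = 0.628 × (1 + 0.0039×84) = 0.8337 Ω
P = I²R = (21.6)² × 0.8337 = 389 W

389 W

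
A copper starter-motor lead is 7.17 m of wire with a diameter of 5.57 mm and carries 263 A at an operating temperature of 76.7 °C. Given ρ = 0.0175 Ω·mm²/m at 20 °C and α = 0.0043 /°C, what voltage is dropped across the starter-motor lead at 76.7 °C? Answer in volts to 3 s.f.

ρ = 0.0175 Ω·mm²/m = 1.75×10^-8 Ω·m
A = π(d/2)² = π(2.7850e-03 m)² = 2.437e-05 m²
R₍20₎ = ρL/A = (1.75×10^-8)(7.17)/(2.437e-05) = 0.005149 Ω
R₍76.7₎ = R₍20₎(1 + αΔT) = 0.005149 × (1 + 0.0043×56.7) = 0.006405 Ω
V = IR = 263 × 0.006405 = 1.68 V

1.68 V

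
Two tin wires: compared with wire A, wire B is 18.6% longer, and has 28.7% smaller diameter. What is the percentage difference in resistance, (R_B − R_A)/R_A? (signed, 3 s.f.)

133%

R ∝ L/d², so R_B/R_A = (1 + 18.6/100) × (1 − 28.7/100)⁻²
= 1.186 × 1.967 = 2.333
(R_B − R_A)/R_A = 2.333 − 1 = 133%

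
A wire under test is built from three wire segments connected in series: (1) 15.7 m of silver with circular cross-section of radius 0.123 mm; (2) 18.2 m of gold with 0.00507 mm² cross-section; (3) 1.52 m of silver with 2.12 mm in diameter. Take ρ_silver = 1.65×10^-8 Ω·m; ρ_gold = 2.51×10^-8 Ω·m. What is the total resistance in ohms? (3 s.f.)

Seg 1: A = πr² = π(1.2300e-04 m)² = 4.753e-08 m²
R_1 = (1.65×10^-8)(15.7)/(4.753e-08) = 5.45 Ω
Seg 2: A = 0.00507 mm² = 5.070e-09 m²
R_2 = (2.51×10^-8)(18.2)/(5.070e-09) = 90.1 Ω
Seg 3: A = π(d/2)² = π(1.0600e-03 m)² = 3.530e-06 m²
R_3 = (1.65×10^-8)(1.52)/(3.530e-06) = 0.007105 Ω
R_total = R_1 + R_2 + R_3 = 95.6 Ω

95.6 Ω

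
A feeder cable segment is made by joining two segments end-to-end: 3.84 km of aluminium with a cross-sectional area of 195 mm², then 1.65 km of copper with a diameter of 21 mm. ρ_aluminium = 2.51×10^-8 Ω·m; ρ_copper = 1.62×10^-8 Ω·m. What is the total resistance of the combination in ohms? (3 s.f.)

Segment 1: A = 195 mm² = 1.950e-04 m²
R₁ = ρL/A = (2.51×10^-8)(3840)/(1.950e-04) = 0.4943 Ω
Segment 2: A = π(d/2)² = π(1.0500e-02 m)² = 3.464e-04 m²
R₂ = (1.62×10^-8)(1650)/(3.464e-04) = 0.07717 Ω
R = R₁ + R₂ = 0.571 Ω

0.571 Ω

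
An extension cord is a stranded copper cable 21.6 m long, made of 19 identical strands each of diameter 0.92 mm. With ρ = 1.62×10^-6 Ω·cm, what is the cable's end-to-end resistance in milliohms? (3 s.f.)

ρ = 1.62×10^-6 Ω·cm = 1.62×10^-8 Ω·m
A_strand = π(4.6000e-04 m)² = 6.648e-07 m²
R_strand = ρL/A = (1.62×10^-8)(21.6)/(6.648e-07) = 0.5264 Ω
R_total = R_strand/N = 0.5264/19 = 27.7 mΩ

27.7 mΩ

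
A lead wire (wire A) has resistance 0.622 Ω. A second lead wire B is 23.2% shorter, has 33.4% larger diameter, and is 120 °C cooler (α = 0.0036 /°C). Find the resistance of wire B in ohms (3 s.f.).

0.152 Ω

R ∝ ρL/d² with ρ ∝ (1+αΔT), so R_B/R_A = (1 − 23.2/100) × (1 + 33.4/100)⁻² × (1 − 0.0036×120)
= 0.768 × 0.5619 × 0.568 = 0.2451
R_B = 0.2451 × 0.622 = 0.152 Ω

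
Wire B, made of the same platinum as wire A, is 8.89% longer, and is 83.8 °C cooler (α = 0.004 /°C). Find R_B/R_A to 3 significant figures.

0.724

R ∝ ρL/d² with ρ ∝ (1+αΔT), so R_B/R_A = (1 + 8.89/100) × (1 − 0.004×83.8)
= 1.089 × 0.6648 = 0.724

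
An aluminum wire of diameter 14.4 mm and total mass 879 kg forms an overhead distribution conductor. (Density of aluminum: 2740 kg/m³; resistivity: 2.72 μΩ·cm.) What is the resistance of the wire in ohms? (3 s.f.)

0.329 Ω

ρ = 2.72 μΩ·cm = 2.72×10^-8 Ω·m
A = π(d/2)² = π(7.2000e-03 m)² = 1.6286e-04 m²
L = m/(density·A) = 879/(2740×1.6286e-04) = 1970 m
R = ρL/A = (2.72×10^-8)(1970)/(1.6286e-04) = 0.329 Ω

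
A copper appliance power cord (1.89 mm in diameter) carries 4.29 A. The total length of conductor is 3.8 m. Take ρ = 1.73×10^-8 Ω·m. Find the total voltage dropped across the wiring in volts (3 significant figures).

0.101 V

A = π(d/2)² = π(9.4500e-04 m)² = 2.806e-06 m²
R = ρL/A = (1.73×10^-8)(3.8)/(2.806e-06) = 0.02343 Ω
V = IR = 4.29 × 0.02343 = 0.101 V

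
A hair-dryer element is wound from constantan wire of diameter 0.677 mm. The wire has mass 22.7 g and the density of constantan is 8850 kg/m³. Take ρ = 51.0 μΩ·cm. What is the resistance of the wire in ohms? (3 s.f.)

10.1 Ω

ρ = 51.0 μΩ·cm = 5.10×10^-7 Ω·m
A = π(d/2)² = π(3.3850e-04 m)² = 3.5997e-07 m²
L = m/(density·A) = 0.0227/(8850×3.5997e-07) = 7.126 m
R = ρL/A = (5.10×10^-7)(7.126)/(3.5997e-07) = 10.1 Ω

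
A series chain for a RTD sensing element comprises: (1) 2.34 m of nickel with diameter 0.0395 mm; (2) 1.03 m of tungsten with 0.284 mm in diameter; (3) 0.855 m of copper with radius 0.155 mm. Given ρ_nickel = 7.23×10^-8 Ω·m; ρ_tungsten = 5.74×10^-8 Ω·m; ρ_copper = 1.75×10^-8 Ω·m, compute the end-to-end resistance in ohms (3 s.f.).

Seg 1: A = π(d/2)² = π(1.9750e-05 m)² = 1.225e-09 m²
R_1 = (7.23×10^-8)(2.34)/(1.225e-09) = 138.1 Ω
Seg 2: A = π(d/2)² = π(1.4200e-04 m)² = 6.335e-08 m²
R_2 = (5.74×10^-8)(1.03)/(6.335e-08) = 0.9333 Ω
Seg 3: A = πr² = π(1.5500e-04 m)² = 7.548e-08 m²
R_3 = (1.75×10^-8)(0.855)/(7.548e-08) = 0.1982 Ω
R_total = R_1 + R_2 + R_3 = 139 Ω

139 Ω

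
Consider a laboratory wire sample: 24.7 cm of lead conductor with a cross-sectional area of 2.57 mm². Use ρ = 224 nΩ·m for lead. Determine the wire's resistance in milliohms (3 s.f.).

ρ = 224 nΩ·m = 2.24×10^-7 Ω·m
A = 2.57 mm² = 2.570e-06 m²
R = ρL/A = (2.24×10^-7)(0.247 m)/(2.570e-06 m²) = 21.5 mΩ

21.5 mΩ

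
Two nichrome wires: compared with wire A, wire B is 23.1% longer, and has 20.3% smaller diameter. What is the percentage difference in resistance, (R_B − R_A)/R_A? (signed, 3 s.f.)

93.8%

R ∝ L/d², so R_B/R_A = (1 + 23.1/100) × (1 − 20.3/100)⁻²
= 1.231 × 1.574 = 1.938
(R_B − R_A)/R_A = 1.938 − 1 = 93.8%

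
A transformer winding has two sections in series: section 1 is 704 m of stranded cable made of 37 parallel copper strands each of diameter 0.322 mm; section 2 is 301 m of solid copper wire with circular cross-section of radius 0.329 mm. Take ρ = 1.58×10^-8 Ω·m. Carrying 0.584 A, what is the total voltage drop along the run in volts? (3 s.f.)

10.3 V

Section 1: A_strand = π(1.6100e-04)² = 8.143e-08 m²; R₁ = ρL/(N·A_s) = (1.58×10^-8)(704)/(37×8.143e-08) = 3.692 Ω
Section 2: A = πr² = π(3.2900e-04 m)² = 3.400e-07 m²
R₂ = (1.58×10^-8)(301)/(3.400e-07) = 13.99 Ω
R = R₁ + R₂ = 17.68 Ω
V = IR = 0.584 × 17.68 = 10.3 V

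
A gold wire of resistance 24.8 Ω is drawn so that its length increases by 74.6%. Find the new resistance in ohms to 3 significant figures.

k = 1 + 74.6/100 = 1.746; volume constant ⇒ A' = A/k, so R' = k²R.
R' = 3.049 × 24.8 = 75.6 Ω

75.6 Ω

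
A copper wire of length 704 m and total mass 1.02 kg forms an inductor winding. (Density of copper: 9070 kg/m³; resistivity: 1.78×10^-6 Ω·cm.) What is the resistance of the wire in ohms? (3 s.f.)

ρ = 1.78×10^-6 Ω·cm = 1.78×10^-8 Ω·m
A = m/(density·L) = 1.02/(9070×704) = 1.5974e-07 m²
R = ρL/A = (1.78×10^-8)(704)/(1.5974e-07) = 78.4 Ω

78.4 Ω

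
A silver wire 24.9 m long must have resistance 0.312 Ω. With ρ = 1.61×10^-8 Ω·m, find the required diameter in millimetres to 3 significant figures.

1.28 mm

A = ρL/R = (1.61×10^-8)(24.9)/(0.312) = 1.285e-06 m²
d = 2√(A/π) = 1.279e-03 m = 1.28 mm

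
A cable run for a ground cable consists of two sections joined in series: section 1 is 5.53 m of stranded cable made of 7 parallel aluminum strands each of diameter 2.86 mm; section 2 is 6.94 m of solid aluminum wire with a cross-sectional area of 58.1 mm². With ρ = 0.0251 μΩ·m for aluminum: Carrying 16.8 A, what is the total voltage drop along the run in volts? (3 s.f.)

ρ = 0.0251 μΩ·m = 2.51×10^-8 Ω·m
Section 1: A_strand = π(1.4300e-03)² = 6.424e-06 m²; R₁ = ρL/(N·A_s) = (2.51×10^-8)(5.53)/(7×6.424e-06) = 0.003087 Ω
Section 2: A = 58.1 mm² = 5.810e-05 m²
R₂ = (2.51×10^-8)(6.94)/(5.810e-05) = 0.002998 Ω
R = R₁ + R₂ = 0.006085 Ω
V = IR = 16.8 × 0.006085 = 0.102 V

0.102 V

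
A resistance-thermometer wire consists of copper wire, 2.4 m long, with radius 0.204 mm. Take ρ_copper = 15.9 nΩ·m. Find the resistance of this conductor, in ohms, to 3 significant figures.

ρ = 15.9 nΩ·m = 1.59×10^-8 Ω·m
A = πr² = π(2.0400e-04 m)² = 1.307e-07 m²
R = ρL/A = (1.59×10^-8)(2.4 m)/(1.307e-07 m²) = 0.292 Ω

0.292 Ω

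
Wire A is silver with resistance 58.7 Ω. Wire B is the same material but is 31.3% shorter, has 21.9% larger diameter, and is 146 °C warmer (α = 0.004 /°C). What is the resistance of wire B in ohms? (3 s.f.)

R ∝ ρL/d² with ρ ∝ (1+αΔT), so R_B/R_A = (1 − 31.3/100) × (1 + 21.9/100)⁻² × (1 + 0.004×146)
= 0.687 × 0.673 × 1.584 = 0.7323
R_B = 0.7323 × 58.7 = 43.0 Ω

43.0 Ω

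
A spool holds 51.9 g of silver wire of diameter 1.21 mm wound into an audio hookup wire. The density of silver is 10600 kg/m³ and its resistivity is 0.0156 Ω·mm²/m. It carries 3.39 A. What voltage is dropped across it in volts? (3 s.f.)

0.196 V

ρ = 0.0156 Ω·mm²/m = 1.56×10^-8 Ω·m
A = π(d/2)² = π(6.0500e-04 m)² = 1.1499e-06 m²
L = m/(density·A) = 0.0519/(10600×1.1499e-06) = 4.258 m
R = ρL/A = (1.56×10^-8)(4.258)/(1.1499e-06) = 0.05777 Ω
V = IR = 3.39 × 0.05777 = 0.196 V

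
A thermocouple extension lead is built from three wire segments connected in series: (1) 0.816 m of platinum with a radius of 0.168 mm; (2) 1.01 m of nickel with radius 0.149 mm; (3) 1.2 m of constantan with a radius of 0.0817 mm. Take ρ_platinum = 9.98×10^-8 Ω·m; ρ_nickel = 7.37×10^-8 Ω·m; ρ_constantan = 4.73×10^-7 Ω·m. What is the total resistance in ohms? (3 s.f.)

29.1 Ω

Seg 1: A = πr² = π(1.6800e-04 m)² = 8.867e-08 m²
R_1 = (9.98×10^-8)(0.816)/(8.867e-08) = 0.9184 Ω
Seg 2: A = πr² = π(1.4900e-04 m)² = 6.975e-08 m²
R_2 = (7.37×10^-8)(1.01)/(6.975e-08) = 1.067 Ω
Seg 3: A = πr² = π(8.1700e-05 m)² = 2.097e-08 m²
R_3 = (4.73×10^-7)(1.2)/(2.097e-08) = 27.07 Ω
R_total = R_1 + R_2 + R_3 = 29.1 Ω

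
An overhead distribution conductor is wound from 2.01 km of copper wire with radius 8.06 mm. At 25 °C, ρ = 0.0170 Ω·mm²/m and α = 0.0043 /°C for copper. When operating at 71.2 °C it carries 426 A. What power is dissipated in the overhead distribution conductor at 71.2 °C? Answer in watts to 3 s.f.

ρ = 0.0170 Ω·mm²/m = 1.70×10^-8 Ω·m
A = πr² = π(8.0600e-03 m)² = 2.041e-04 m²
R₍25₎ = ρL/A = (1.70×10^-8)(2010)/(2.041e-04) = 0.1674 Ω
R₍71.2₎ = R₍25₎(1 + αΔT) = 0.1674 × (1 + 0.0043×46.2) = 0.2007 Ω
P = I²R = (426)² × 0.2007 = 36400 W

36400 W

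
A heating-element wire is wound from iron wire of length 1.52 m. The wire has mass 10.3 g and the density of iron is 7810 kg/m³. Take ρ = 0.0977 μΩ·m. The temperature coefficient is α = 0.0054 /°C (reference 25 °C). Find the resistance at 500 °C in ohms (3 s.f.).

0.610 Ω

ρ = 0.0977 μΩ·m = 9.77×10^-8 Ω·m
A = m/(density·L) = 0.0103/(7810×1.52) = 8.6765e-07 m²
R = ρL/A = (9.77×10^-8)(1.52)/(8.6765e-07) = 0.1712 Ω
R(500 °C) = 0.1712 × (1 + 0.0054×475) = 0.610 Ω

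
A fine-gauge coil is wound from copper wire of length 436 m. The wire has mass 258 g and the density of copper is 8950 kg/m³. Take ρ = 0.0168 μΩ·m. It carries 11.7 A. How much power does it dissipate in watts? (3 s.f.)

ρ = 0.0168 μΩ·m = 1.68×10^-8 Ω·m
A = m/(density·L) = 0.258/(8950×436) = 6.6117e-08 m²
R = ρL/A = (1.68×10^-8)(436)/(6.6117e-08) = 110.8 Ω
P = I²R = (11.7)² × 110.8 = 15200 W

15200 W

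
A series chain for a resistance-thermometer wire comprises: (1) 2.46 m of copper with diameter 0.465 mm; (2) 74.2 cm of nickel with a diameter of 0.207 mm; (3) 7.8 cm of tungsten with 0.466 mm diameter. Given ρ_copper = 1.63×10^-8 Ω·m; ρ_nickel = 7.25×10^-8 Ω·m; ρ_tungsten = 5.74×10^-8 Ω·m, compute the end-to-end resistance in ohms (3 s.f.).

Seg 1: A = π(d/2)² = π(2.3250e-04 m)² = 1.698e-07 m²
R_1 = (1.63×10^-8)(2.46)/(1.698e-07) = 0.2361 Ω
Seg 2: A = π(d/2)² = π(1.0350e-04 m)² = 3.365e-08 m²
R_2 = (7.25×10^-8)(0.742)/(3.365e-08) = 1.598 Ω
Seg 3: A = π(d/2)² = π(2.3300e-04 m)² = 1.706e-07 m²
R_3 = (5.74×10^-8)(0.078)/(1.706e-07) = 0.02625 Ω
R_total = R_1 + R_2 + R_3 = 1.86 Ω

1.86 Ω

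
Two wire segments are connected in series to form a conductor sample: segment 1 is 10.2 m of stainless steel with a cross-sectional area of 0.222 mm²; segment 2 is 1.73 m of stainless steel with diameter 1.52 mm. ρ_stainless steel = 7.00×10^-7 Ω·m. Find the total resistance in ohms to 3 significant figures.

32.8 Ω

Segment 1: A = 0.222 mm² = 2.220e-07 m²
R₁ = ρL/A = (7.00×10^-7)(10.2)/(2.220e-07) = 32.16 Ω
Segment 2: A = π(d/2)² = π(7.6000e-04 m)² = 1.815e-06 m²
R₂ = (7.00×10^-7)(1.73)/(1.815e-06) = 0.6674 Ω
R = R₁ + R₂ = 32.8 Ω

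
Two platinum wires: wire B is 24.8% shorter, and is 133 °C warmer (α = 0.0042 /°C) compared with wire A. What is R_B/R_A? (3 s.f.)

R ∝ ρL/d² with ρ ∝ (1+αΔT), so R_B/R_A = (1 − 24.8/100) × (1 + 0.0042×133)
= 0.752 × 1.559 = 1.17

1.17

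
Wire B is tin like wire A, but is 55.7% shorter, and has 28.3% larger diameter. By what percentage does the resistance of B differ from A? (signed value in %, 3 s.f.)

-73.1%

R ∝ L/d², so R_B/R_A = (1 − 55.7/100) × (1 + 28.3/100)⁻²
= 0.443 × 0.6075 = 0.2691
(R_B − R_A)/R_A = 0.2691 − 1 = -73.1%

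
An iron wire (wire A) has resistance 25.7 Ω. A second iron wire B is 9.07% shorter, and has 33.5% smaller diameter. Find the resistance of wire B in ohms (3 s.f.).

R ∝ L/d², so R_B/R_A = (1 − 9.07/100) × (1 − 33.5/100)⁻²
= 0.9093 × 2.261 = 2.056
R_B = 2.056 × 25.7 = 52.8 Ω

52.8 Ω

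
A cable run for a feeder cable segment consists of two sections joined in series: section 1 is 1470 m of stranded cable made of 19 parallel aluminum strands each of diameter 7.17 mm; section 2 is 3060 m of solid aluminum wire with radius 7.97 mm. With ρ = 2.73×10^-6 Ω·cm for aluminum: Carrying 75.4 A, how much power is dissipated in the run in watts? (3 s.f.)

ρ = 2.73×10^-6 Ω·cm = 2.73×10^-8 Ω·m
Section 1: A_strand = π(3.5850e-03)² = 4.038e-05 m²; R₁ = ρL/(N·A_s) = (2.73×10^-8)(1470)/(19×4.038e-05) = 0.05231 Ω
Section 2: A = πr² = π(7.9700e-03 m)² = 1.996e-04 m²
R₂ = (2.73×10^-8)(3060)/(1.996e-04) = 0.4186 Ω
R = R₁ + R₂ = 0.4709 Ω
P = I²R = (75.4)² × 0.4709 = 2680 W

2680 W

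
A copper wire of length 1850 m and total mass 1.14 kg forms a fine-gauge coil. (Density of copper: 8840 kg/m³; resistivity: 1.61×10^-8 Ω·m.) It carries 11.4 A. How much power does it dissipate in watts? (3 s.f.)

55500 W

A = m/(density·L) = 1.14/(8840×1850) = 6.9708e-08 m²
R = ρL/A = (1.61×10^-8)(1850)/(6.9708e-08) = 427.3 Ω
P = I²R = (11.4)² × 427.3 = 55500 W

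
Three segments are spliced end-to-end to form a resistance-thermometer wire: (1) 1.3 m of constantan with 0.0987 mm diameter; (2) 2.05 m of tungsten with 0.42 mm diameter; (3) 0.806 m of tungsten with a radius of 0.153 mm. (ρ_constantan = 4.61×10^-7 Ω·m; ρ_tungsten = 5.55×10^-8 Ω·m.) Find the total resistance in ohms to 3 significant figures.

79.8 Ω

Seg 1: A = π(d/2)² = π(4.9350e-05 m)² = 7.651e-09 m²
R_1 = (4.61×10^-7)(1.3)/(7.651e-09) = 78.33 Ω
Seg 2: A = π(d/2)² = π(2.1000e-04 m)² = 1.385e-07 m²
R_2 = (5.55×10^-8)(2.05)/(1.385e-07) = 0.8212 Ω
Seg 3: A = πr² = π(1.5300e-04 m)² = 7.354e-08 m²
R_3 = (5.55×10^-8)(0.806)/(7.354e-08) = 0.6083 Ω
R_total = R_1 + R_2 + R_3 = 79.8 Ω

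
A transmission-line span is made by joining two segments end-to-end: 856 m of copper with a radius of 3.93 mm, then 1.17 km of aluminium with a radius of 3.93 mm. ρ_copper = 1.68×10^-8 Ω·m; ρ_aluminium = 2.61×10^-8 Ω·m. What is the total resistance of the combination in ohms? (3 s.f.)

0.926 Ω

Segment 1: A = πr² = π(3.9300e-03 m)² = 4.852e-05 m²
R₁ = ρL/A = (1.68×10^-8)(856)/(4.852e-05) = 0.2964 Ω
R₂ = (2.61×10^-8)(1170)/(4.852e-05) = 0.6293 Ω
R = R₁ + R₂ = 0.926 Ω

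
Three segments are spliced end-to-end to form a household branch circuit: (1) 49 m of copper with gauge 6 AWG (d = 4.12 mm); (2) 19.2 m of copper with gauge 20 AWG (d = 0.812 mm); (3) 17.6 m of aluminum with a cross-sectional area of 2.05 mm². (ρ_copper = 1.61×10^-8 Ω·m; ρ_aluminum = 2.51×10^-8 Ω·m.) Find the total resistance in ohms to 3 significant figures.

Seg 1: A = π(4.12/2 mm)² = π(2.0600e-03 m)² = 1.333e-05 m²
R_1 = (1.61×10^-8)(49)/(1.333e-05) = 0.05917 Ω
Seg 2: A = π(0.812/2 mm)² = π(4.0600e-04 m)² = 5.178e-07 m²
R_2 = (1.61×10^-8)(19.2)/(5.178e-07) = 0.5969 Ω
Seg 3: A = 2.05 mm² = 2.050e-06 m²
R_3 = (2.51×10^-8)(17.6)/(2.050e-06) = 0.2155 Ω
R_total = R_1 + R_2 + R_3 = 0.872 Ω

0.872 Ω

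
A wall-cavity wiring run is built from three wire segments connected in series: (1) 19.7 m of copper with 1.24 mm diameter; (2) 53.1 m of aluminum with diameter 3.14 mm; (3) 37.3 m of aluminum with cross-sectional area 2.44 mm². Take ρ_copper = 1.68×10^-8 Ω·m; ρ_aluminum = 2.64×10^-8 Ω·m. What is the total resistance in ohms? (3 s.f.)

0.859 Ω

Seg 1: A = π(d/2)² = π(6.2000e-04 m)² = 1.208e-06 m²
R_1 = (1.68×10^-8)(19.7)/(1.208e-06) = 0.2741 Ω
Seg 2: A = π(d/2)² = π(1.5700e-03 m)² = 7.744e-06 m²
R_2 = (2.64×10^-8)(53.1)/(7.744e-06) = 0.181 Ω
Seg 3: A = 2.44 mm² = 2.440e-06 m²
R_3 = (2.64×10^-8)(37.3)/(2.440e-06) = 0.4036 Ω
R_total = R_1 + R_2 + R_3 = 0.859 Ω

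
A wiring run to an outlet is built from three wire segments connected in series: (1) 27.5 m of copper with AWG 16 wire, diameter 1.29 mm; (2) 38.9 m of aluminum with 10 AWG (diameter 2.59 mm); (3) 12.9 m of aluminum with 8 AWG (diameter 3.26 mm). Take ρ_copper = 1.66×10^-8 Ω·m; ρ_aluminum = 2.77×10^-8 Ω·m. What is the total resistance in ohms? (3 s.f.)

Seg 1: A = π(1.29/2 mm)² = π(6.4500e-04 m)² = 1.307e-06 m²
R_1 = (1.66×10^-8)(27.5)/(1.307e-06) = 0.3493 Ω
Seg 2: A = π(2.59/2 mm)² = π(1.2950e-03 m)² = 5.269e-06 m²
R_2 = (2.77×10^-8)(38.9)/(5.269e-06) = 0.2045 Ω
Seg 3: A = π(3.26/2 mm)² = π(1.6300e-03 m)² = 8.347e-06 m²
R_3 = (2.77×10^-8)(12.9)/(8.347e-06) = 0.04281 Ω
R_total = R_1 + R_2 + R_3 = 0.597 Ω

0.597 Ω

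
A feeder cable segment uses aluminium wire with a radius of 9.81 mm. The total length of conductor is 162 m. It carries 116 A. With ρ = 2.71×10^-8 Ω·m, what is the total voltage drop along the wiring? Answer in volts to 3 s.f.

1.68 V

A = πr² = π(9.8100e-03 m)² = 3.023e-04 m²
R = ρL/A = (2.71×10^-8)(162)/(3.023e-04) = 0.01452 Ω
V = IR = 116 × 0.01452 = 1.68 V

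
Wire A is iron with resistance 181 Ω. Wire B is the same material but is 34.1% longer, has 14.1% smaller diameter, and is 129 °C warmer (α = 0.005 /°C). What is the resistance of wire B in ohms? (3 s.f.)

R ∝ ρL/d² with ρ ∝ (1+αΔT), so R_B/R_A = (1 + 34.1/100) × (1 − 14.1/100)⁻² × (1 + 0.005×129)
= 1.341 × 1.355 × 1.645 = 2.99
R_B = 2.99 × 181 = 541 Ω

541 Ω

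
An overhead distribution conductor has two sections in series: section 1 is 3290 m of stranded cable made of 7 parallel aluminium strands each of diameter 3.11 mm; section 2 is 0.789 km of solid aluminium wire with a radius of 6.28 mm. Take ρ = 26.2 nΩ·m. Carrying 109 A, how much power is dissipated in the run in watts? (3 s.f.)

ρ = 26.2 nΩ·m = 2.62×10^-8 Ω·m
Section 1: A_strand = π(1.5550e-03)² = 7.596e-06 m²; R₁ = ρL/(N·A_s) = (2.62×10^-8)(3290)/(7×7.596e-06) = 1.621 Ω
Section 2: A = πr² = π(6.2800e-03 m)² = 1.239e-04 m²
R₂ = (2.62×10^-8)(789)/(1.239e-04) = 0.1668 Ω
R = R₁ + R₂ = 1.788 Ω
P = I²R = (109)² × 1.788 = 21200 W

21200 W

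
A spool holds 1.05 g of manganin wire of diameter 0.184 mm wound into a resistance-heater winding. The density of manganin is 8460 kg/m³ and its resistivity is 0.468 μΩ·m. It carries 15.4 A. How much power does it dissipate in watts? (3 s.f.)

19500 W

ρ = 0.468 μΩ·m = 4.68×10^-7 Ω·m
A = π(d/2)² = π(9.2000e-05 m)² = 2.6590e-08 m²
L = m/(density·A) = 0.00105/(8460×2.6590e-08) = 4.668 m
R = ρL/A = (4.68×10^-7)(4.668)/(2.6590e-08) = 82.15 Ω
P = I²R = (15.4)² × 82.15 = 19500 W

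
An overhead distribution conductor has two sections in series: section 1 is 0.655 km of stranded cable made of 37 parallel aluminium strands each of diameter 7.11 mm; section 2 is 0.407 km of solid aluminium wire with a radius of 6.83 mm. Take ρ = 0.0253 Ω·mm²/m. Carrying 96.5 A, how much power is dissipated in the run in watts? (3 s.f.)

ρ = 0.0253 Ω·mm²/m = 2.53×10^-8 Ω·m
Section 1: A_strand = π(3.5550e-03)² = 3.970e-05 m²; R₁ = ρL/(N·A_s) = (2.53×10^-8)(655)/(37×3.970e-05) = 0.01128 Ω
Section 2: A = πr² = π(6.8300e-03 m)² = 1.466e-04 m²
R₂ = (2.53×10^-8)(407)/(1.466e-04) = 0.07026 Ω
R = R₁ + R₂ = 0.08154 Ω
P = I²R = (96.5)² × 0.08154 = 759 W

759 W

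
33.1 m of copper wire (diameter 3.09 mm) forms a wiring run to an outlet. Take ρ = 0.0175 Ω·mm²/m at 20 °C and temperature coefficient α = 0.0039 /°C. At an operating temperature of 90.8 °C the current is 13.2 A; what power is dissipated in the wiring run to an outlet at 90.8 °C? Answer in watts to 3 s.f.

17.2 W

ρ = 0.0175 Ω·mm²/m = 1.75×10^-8 Ω·m
A = π(d/2)² = π(1.5450e-03 m)² = 7.499e-06 m²
R₍20₎ = ρL/A = (1.75×10^-8)(33.1)/(7.499e-06) = 0.07724 Ω
R₍90.8₎ = R₍20₎(1 + αΔT) = 0.07724 × (1 + 0.0039×70.8) = 0.09857 Ω
P = I²R = (13.2)² × 0.09857 = 17.2 W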